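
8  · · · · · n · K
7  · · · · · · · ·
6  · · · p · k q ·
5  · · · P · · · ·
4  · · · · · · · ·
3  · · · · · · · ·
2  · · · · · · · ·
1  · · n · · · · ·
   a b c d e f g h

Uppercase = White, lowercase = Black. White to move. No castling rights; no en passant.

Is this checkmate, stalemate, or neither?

White to move; white king on h8.
In check: no.
King squares — g7: attacked by Kf6; h7: attacked by Qg6; g8: attacked by Qg6.
Legal moves for White: none.
Not in check and no legal moves → stalemate.

stalemate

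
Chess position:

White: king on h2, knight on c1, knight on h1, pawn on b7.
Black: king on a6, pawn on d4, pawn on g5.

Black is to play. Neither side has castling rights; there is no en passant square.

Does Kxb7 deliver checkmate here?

After Kxb7: white king on h2; in check: no.
White is not in check, so this cannot be checkmate.

no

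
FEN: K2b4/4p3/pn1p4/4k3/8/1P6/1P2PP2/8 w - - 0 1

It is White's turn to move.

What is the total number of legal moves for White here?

White to move; king on a8.
In check: yes, from the black knight on b6.
Legal moves: Kb8, Kb7, Ka7.
Count: 3.

3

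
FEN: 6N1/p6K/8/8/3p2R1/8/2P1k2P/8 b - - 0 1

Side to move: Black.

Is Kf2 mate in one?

no

After Kf2: white king on h7; in check: no.
White is not in check, so this cannot be checkmate.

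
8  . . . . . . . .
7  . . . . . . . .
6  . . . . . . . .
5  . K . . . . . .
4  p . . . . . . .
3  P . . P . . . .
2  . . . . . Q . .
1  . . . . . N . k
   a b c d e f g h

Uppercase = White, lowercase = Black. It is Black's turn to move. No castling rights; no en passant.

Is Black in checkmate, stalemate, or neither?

stalemate

Black to move; black king on h1.
In check: no.
King squares — g1: attacked by Qf2; g2: attacked by Qf2; h2: attacked by Nf1.
Legal moves for Black: none.
Not in check and no legal moves → stalemate.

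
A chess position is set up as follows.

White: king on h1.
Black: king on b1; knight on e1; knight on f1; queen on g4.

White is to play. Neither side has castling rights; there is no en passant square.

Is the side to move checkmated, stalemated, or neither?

stalemate

White to move; white king on h1.
In check: no.
King squares — g1: attacked by Qg4; g2: attacked by Ne1; h2: attacked by Nf1.
Legal moves for White: none.
Not in check and no legal moves → stalemate.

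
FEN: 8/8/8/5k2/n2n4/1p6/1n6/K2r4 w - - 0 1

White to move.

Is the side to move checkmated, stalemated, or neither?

White to move; white king on a1.
In check: yes, from the black rook on d1.
King squares — b1: attacked by Rd1; a2: attacked by Pb3; b2: attacked by Na4.
Legal moves for White: none.
In check with no legal moves → checkmate.

checkmate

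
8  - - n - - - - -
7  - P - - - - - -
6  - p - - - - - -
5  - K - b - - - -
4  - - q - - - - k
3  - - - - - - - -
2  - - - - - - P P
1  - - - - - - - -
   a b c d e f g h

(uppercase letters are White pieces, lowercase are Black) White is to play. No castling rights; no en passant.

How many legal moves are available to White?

White to move; king on b5.
In check: yes, from the black queen on c4.
Legal moves: none.
Count: 0.

0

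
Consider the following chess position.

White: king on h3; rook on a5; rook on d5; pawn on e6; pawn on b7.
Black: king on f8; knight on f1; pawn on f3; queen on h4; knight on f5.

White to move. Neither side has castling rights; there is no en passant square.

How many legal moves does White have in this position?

White to move; king on h3.
In check: yes, from the black queen on h4.
Legal moves: none.
Count: 0.

0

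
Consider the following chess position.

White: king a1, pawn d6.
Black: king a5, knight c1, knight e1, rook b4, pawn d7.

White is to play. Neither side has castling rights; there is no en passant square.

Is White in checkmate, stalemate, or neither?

stalemate

White to move; white king on a1.
In check: no.
King squares — b1: attacked by Rb4; a2: attacked by Nc1; b2: attacked by Rb4.
Legal moves for White: none.
Not in check and no legal moves → stalemate.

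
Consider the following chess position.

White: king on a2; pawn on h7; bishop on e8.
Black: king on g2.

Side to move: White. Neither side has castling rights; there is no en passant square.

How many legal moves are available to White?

White to move; king on a2.
In check: no.
Legal moves: Bf7, Bd7, Bg6, Bc6+, Bh5, Bb5, Ba4, Kb3, Ka3, Kb2, Kb1, Ka1, h8=Q, h8=R, h8=B, h8=N.
Count: 16.

16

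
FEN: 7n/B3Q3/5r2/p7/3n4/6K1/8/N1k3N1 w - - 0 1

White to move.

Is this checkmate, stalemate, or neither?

White to move; white king on g3.
In check: no.
Legal moves for White include: Qf8, Qe8, Qd8, Qh7, Qg7, Qf7, Qd7, Qc7+, Qb7, Qxf6, Qe6, Qd6, Qe5, Qc5+, Qe4, Qb4, Qe3+, Qa3+, ... (list truncated; more exist).
White has legal moves and is not in check → neither.

neither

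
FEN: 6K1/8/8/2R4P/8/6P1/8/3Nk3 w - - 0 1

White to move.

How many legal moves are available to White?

White to move; king on g8.
In check: no.
Legal moves: Kh8, Kf8, Kh7, Kg7, Kf7, Rc8, Rc7, Rc6, Rg5, Rf5, Re5+, Rd5, Rb5, Ra5, Rc4, Rc3, Rc2, Rc1, Ne3, Nc3, Nf2, Nb2, h6, g4.
Count: 24.

24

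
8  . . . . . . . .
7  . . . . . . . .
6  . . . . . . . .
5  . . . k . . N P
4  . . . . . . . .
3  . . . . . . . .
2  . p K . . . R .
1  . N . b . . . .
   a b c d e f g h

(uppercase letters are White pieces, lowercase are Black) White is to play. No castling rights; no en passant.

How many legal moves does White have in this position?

White to move; king on c2.
In check: yes, from the black bishop on d1.
Legal moves: Kd3, Kc3, Kd2, Kxb2, Kxd1.
Count: 5.

5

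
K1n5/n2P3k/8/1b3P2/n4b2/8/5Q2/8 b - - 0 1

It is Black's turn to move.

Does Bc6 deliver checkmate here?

yes

After Bc6: white king on a8; in check: yes, from the black bishop on c6.
King squares — a7: attacked by Nc8; b7: attacked by Bc6; b8: attacked by Bf4.
White has no legal moves → checkmate.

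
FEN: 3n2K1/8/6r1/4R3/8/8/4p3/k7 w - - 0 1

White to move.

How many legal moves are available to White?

White to move; king on g8.
In check: yes, from the black rook on g6.
Legal moves: Kh8, Kf8, Kh7.
Count: 3.

3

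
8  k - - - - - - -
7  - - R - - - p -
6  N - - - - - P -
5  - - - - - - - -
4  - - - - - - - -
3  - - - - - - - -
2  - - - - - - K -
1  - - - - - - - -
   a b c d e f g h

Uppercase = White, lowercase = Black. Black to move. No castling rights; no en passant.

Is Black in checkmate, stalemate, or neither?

Black to move; black king on a8.
In check: no.
King squares — a7: attacked by Rc7; b7: attacked by Rc7; b8: attacked by Na6.
Legal moves for Black: none.
Not in check and no legal moves → stalemate.

stalemate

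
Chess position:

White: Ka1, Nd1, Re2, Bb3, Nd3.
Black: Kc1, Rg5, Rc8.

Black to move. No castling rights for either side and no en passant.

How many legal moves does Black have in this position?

Black to move; king on c1.
In check: yes, from the white knight on d3.
Legal moves: none.
Count: 0.

0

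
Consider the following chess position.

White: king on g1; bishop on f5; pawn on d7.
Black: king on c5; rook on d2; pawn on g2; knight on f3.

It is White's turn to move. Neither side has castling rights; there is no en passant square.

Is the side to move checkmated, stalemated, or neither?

White to move; white king on g1.
In check: yes, from the black knight on f3.
King squares — f1: attacked by Pg2; h1: attacked by Pg2; f2: attacked by Rd2; g2: attacked by Rd2; h2: attacked by Nf3.
Legal moves for White: none.
In check with no legal moves → checkmate.

checkmate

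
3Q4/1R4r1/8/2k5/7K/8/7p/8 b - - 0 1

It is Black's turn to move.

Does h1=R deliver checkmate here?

After h1=R: white king on h4; in check: yes, from the black rook on h1.
King squares — g3: attacked by Rg7; h3: attacked by Rh1; g4: attacked by Rg7; g5: attacked by Rg7; h5: attacked by Rh1.
White has no legal moves → checkmate.

yes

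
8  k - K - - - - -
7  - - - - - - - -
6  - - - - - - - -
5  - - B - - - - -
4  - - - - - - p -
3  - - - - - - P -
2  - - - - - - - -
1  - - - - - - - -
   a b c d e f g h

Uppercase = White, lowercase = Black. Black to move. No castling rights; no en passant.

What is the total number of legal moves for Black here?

Black to move; king on a8.
In check: no.
Legal moves: none.
Count: 0.

0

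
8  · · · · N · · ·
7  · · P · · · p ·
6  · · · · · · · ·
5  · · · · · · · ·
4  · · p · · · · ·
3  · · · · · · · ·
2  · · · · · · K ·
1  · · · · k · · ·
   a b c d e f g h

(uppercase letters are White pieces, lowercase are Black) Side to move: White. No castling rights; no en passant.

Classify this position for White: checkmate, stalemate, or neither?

neither

White to move; white king on g2.
In check: no.
Legal moves for White: Nxg7, Nf6, Nd6, Kh3, Kg3, Kf3, Kh2, Kh1, Kg1, c8=Q, c8=R, c8=B, c8=N.
White has 13 legal moves and is not in check → neither.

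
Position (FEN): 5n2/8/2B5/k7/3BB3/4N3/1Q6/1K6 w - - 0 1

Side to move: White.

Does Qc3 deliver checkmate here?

no

After Qc3: black king on a5; in check: yes, from the white queen on c3.
Black has 1 legal reply: Ka6.
In check but a legal move exists → not checkmate.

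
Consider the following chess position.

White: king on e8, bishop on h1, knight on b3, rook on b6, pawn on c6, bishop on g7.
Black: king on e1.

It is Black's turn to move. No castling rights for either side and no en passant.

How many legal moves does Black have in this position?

4

Black to move; king on e1.
In check: no.
Legal moves: Kf2, Ke2, Kf1, Kd1.
Count: 4.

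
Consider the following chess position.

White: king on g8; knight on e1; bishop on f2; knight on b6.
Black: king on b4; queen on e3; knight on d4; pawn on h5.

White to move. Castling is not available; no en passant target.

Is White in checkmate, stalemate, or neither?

neither

White to move; white king on g8.
In check: no.
Legal moves for White include: Kh8, Kf8, Kh7, Kg7, Kf7, Nc8, Na8, Nd7, Nd5+, Nc4, Na4, Bh4, Bg3, Bxe3, Bg1, Nf3, Nd3+, Ng2, ... (list truncated; more exist).
White has legal moves and is not in check → neither.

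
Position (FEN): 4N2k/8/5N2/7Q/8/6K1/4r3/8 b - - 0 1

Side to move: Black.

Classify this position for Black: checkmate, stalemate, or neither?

checkmate

Black to move; black king on h8.
In check: yes, from the white queen on h5.
King squares — g7: attacked by Ne8; h7: attacked by Qh5; g8: attacked by Nf6.
Legal moves for Black: none.
In check with no legal moves → checkmate.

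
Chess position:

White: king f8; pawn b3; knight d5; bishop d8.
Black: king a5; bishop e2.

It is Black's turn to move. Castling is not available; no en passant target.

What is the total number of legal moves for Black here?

2

Black to move; king on a5.
In check: yes, from the white bishop on d8.
Legal moves: Ka6, Kb5.
Count: 2.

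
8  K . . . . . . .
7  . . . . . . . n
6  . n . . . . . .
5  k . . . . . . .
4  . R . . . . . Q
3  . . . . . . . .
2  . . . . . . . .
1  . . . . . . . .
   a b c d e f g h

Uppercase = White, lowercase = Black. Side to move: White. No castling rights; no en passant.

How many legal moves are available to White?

White to move; king on a8.
In check: yes, from the black knight on b6.
Legal moves: Kb8, Kb7, Ka7, Rxb6.
Count: 4.

4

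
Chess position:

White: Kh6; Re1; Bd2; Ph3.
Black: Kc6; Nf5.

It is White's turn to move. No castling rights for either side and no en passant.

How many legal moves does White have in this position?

White to move; king on h6.
In check: yes, from the black knight on f5.
Legal moves: Kh7, Kg6, Kh5, Kg5.
Count: 4.

4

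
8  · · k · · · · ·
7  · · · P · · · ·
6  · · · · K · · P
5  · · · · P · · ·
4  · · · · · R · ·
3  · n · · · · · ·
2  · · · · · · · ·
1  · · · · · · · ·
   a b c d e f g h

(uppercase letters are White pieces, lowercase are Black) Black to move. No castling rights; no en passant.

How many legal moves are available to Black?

4

Black to move; king on c8.
In check: yes, from the white pawn on d7.
Legal moves: Kd8, Kb8, Kc7, Kb7.
Count: 4.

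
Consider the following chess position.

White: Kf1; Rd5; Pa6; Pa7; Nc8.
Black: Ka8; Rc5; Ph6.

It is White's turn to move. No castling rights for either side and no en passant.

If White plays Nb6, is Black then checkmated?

After Nb6: black king on a8; in check: yes, from the white knight on b6.
Black has 1 legal reply: Kxa7.
In check but a legal move exists → not checkmate.

no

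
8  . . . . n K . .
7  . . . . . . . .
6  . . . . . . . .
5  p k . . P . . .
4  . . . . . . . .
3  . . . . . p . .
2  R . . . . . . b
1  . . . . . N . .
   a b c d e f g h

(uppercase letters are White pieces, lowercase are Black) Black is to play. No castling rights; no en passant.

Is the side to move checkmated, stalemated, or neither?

neither

Black to move; black king on b5.
In check: no.
Legal moves for Black: Ng7, Nc7, Nf6, Nd6, Kc6, Kb6, Ka6, Kc5, Kc4, Kb4, Bxe5, Bf4, Bg3, Bg1, a4, f2.
Black has 16 legal moves and is not in check → neither.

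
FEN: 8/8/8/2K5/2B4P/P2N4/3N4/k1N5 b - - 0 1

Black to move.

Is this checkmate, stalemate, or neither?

Black to move; black king on a1.
In check: no.
King squares — b1: attacked by Nd2; a2: attacked by Nc1; b2: attacked by Nd3.
Legal moves for Black: none.
Not in check and no legal moves → stalemate.

stalemate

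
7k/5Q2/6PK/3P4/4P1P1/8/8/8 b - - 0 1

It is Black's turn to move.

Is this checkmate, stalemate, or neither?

stalemate

Black to move; black king on h8.
In check: no.
King squares — g7: attacked by Kh6; h7: attacked by Pg6; g8: attacked by Qf7.
Legal moves for Black: none.
Not in check and no legal moves → stalemate.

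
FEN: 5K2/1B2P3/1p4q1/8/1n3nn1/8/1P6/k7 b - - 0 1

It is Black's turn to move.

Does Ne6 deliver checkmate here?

After Ne6: white king on f8; in check: yes, from the black knight on e6.
King squares — e7: own pawn; f7: attacked by Qg6; g7: attacked by Ne6; e8: attacked by Qg6; g8: attacked by Qg6.
White has no legal moves → checkmate.

yes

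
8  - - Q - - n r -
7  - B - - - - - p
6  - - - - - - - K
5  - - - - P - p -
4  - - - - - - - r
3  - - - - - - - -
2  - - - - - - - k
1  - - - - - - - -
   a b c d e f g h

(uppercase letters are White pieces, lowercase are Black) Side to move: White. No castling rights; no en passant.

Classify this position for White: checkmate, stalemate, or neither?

checkmate

White to move; white king on h6.
In check: yes, from the black rook on h4.
King squares — g5: attacked by Rg8; h5: attacked by Rh4; g6: attacked by Ph7; g7: attacked by Rg8; h7: attacked by Rh4.
Legal moves for White: none.
In check with no legal moves → checkmate.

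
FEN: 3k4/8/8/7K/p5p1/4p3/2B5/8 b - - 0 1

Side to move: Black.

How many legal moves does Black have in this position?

Black to move; king on d8.
In check: no.
Legal moves: Ke8, Kc8, Ke7, Kd7, Kc7, g3, a3, e2.
Count: 8.

8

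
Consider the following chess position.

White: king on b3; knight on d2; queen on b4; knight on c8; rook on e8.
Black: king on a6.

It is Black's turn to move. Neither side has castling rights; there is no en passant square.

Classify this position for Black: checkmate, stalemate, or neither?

stalemate

Black to move; black king on a6.
In check: no.
King squares — a5: attacked by Qb4; b5: attacked by Qb4; b6: attacked by Qb4; a7: attacked by Nc8; b7: attacked by Qb4.
Legal moves for Black: none.
Not in check and no legal moves → stalemate.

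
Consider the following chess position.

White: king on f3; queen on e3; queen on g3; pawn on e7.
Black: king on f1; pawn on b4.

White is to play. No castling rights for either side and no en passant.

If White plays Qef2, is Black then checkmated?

After Qef2: black king on f1; in check: yes, from the white queen on f2.
King squares — e1: attacked by Qf2; g1: attacked by Qf2; e2: attacked by Qf2; f2: attacked by Kf3; g2: attacked by Qf2.
Black has no legal moves → checkmate.

yes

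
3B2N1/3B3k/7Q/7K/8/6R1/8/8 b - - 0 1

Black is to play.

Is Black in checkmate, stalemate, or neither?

Black to move; black king on h7.
In check: yes, from the white queen on h6.
King squares — g6: attacked by Rg3; h6: attacked by Kh5; g7: attacked by Rg3; g8: attacked by Rg3; h8: attacked by Qh6.
Legal moves for Black: none.
In check with no legal moves → checkmate.

checkmate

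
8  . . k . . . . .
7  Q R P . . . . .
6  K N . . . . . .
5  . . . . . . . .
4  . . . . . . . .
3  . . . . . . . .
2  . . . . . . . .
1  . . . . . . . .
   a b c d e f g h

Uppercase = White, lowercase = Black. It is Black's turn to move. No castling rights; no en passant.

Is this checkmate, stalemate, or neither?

checkmate

Black to move; black king on c8.
In check: yes, from the white knight on b6.
King squares — b7: attacked by Ka6; c7: attacked by Rb7; d7: attacked by Nb6; b8: attacked by Qa7; d8: attacked by Pc7.
Legal moves for Black: none.
In check with no legal moves → checkmate.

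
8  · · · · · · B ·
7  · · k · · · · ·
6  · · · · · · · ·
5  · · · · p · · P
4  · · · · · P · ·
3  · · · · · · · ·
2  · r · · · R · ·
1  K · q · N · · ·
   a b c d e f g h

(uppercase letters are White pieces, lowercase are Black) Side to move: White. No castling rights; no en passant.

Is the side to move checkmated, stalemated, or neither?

checkmate

White to move; white king on a1.
In check: yes, from the black queen on c1.
King squares — b1: attacked by Qc1; a2: attacked by Rb2; b2: attacked by Qc1.
Legal moves for White: none.
In check with no legal moves → checkmate.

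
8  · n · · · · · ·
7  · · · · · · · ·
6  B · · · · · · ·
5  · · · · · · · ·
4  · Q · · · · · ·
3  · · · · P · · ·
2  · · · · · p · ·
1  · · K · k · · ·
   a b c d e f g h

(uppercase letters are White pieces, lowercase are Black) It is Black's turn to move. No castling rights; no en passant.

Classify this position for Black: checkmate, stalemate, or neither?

checkmate

Black to move; black king on e1.
In check: yes, from the white queen on b4.
King squares — d1: attacked by Kc1; f1: attacked by Ba6; d2: attacked by Kc1; e2: attacked by Ba6; f2: own pawn.
Legal moves for Black: none.
In check with no legal moves → checkmate.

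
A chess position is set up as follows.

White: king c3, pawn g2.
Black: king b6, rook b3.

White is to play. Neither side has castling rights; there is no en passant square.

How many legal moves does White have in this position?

White to move; king on c3.
In check: yes, from the black rook on b3.
Legal moves: Kd4, Kc4, Kxb3, Kd2, Kc2.
Count: 5.

5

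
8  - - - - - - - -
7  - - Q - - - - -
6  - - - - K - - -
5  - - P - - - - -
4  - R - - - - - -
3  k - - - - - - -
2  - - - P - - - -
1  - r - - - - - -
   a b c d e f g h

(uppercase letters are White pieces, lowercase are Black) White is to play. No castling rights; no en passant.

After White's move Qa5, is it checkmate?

After Qa5: black king on a3; in check: yes, from the white queen on a5.
King squares — a2: attacked by Qa5; b2: attacked by Rb4; b3: attacked by Rb4; a4: attacked by Rb4; b4: attacked by Qa5.
Black has no legal moves → checkmate.

yes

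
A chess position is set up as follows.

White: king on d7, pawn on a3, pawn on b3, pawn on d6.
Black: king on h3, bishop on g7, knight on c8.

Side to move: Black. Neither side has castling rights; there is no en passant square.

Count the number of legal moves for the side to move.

Black to move; king on h3.
In check: no.
Legal moves: Ne7, Na7, Nxd6, Nb6+, Bh8, Bf8, Bh6, Bf6, Be5, Bd4, Bc3, Bb2, Ba1, Kh4, Kg4, Kg3, Kh2, Kg2.
Count: 18.

18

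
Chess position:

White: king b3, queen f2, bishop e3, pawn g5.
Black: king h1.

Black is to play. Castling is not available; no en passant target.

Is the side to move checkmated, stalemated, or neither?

stalemate

Black to move; black king on h1.
In check: no.
King squares — g1: attacked by Qf2; g2: attacked by Qf2; h2: attacked by Qf2.
Legal moves for Black: none.
Not in check and no legal moves → stalemate.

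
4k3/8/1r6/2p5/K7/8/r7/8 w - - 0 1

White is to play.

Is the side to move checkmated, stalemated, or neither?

checkmate

White to move; white king on a4.
In check: yes, from the black rook on a2.
King squares — a3: attacked by Ra2; b3: attacked by Rb6; b4: attacked by Pc5; a5: attacked by Ra2; b5: attacked by Rb6.
Legal moves for White: none.
In check with no legal moves → checkmate.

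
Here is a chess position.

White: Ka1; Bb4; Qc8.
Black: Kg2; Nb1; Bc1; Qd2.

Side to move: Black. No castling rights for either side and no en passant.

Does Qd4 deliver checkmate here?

After Qd4: white king on a1; in check: yes, from the black queen on d4.
White has 4 legal replies: Ka2, Kxb1, Qc3, Bc3.
In check but a legal move exists → not checkmate.

no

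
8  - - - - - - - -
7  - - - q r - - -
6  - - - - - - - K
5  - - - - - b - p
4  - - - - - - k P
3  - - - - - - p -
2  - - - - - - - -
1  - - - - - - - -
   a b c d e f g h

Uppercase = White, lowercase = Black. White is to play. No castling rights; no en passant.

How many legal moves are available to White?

White to move; king on h6.
In check: no.
Legal moves: none.
Count: 0.

0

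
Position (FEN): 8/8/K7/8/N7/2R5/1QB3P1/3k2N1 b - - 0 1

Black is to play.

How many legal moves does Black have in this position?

Black to move; king on d1.
In check: yes, from the white bishop on c2.
Legal moves: Kd2, Ke1.
Count: 2.

2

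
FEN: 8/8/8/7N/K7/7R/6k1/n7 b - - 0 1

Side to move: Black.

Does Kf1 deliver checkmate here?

no

After Kf1: white king on a4; in check: no.
White is not in check, so this cannot be checkmate.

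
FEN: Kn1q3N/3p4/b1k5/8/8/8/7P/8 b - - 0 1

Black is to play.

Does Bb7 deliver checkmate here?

After Bb7: white king on a8; in check: yes, from the black bishop on b7.
White has 1 legal reply: Ka7.
In check but a legal move exists → not checkmate.

no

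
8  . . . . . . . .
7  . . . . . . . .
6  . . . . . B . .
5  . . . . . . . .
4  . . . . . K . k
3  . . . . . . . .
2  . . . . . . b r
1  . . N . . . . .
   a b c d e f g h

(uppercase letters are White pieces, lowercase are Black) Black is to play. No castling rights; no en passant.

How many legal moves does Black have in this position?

2

Black to move; king on h4.
In check: yes, from the white bishop on f6.
Legal moves: Kh5, Kh3.
Count: 2.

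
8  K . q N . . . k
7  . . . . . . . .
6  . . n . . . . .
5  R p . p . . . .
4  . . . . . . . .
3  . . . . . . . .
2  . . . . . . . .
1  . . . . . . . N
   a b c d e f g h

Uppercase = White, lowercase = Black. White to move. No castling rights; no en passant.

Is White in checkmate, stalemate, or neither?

White to move; white king on a8.
In check: yes, from the black queen on c8.
King squares — a7: attacked by Nc6; b7: attacked by Qc8; b8: attacked by Nc6.
Legal moves for White: none.
In check with no legal moves → checkmate.

checkmate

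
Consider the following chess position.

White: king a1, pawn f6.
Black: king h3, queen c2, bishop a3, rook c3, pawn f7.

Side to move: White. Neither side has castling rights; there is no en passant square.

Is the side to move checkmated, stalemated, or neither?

White to move; white king on a1.
In check: no.
King squares — b1: attacked by Qc2; a2: attacked by Qc2; b2: attacked by Qc2.
Legal moves for White: none.
Not in check and no legal moves → stalemate.

stalemate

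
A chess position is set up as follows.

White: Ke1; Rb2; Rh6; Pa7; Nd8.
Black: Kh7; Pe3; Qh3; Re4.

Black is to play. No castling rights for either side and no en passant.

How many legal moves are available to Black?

Black to move; king on h7.
In check: yes, from the white rook on h6.
Legal moves: Kg8, Kg7, Kxh6, Qxh6.
Count: 4.

4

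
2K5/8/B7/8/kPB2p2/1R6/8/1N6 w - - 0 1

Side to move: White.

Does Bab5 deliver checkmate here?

yes

After Bab5: black king on a4; in check: yes, from the white bishop on b5.
King squares — a3: attacked by Nb1; b3: attacked by Bc4; b4: attacked by Rb3; a5: attacked by Pb4; b5: attacked by Bc4.
Black has no legal moves → checkmate.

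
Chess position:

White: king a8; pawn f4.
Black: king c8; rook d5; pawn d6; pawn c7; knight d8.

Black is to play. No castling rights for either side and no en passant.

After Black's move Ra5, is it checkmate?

After Ra5: white king on a8; in check: yes, from the black rook on a5.
King squares — a7: attacked by Ra5; b7: attacked by Kc8; b8: attacked by Kc8.
White has no legal moves → checkmate.

yes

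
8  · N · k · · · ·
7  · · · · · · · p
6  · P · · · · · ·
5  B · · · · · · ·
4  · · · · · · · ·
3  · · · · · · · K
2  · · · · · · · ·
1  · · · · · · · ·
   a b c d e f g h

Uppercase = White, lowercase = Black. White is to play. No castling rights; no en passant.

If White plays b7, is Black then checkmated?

no

After b7: black king on d8; in check: yes, from the white bishop on a5.
Black has 2 legal replies: Ke8, Ke7.
In check but a legal move exists → not checkmate.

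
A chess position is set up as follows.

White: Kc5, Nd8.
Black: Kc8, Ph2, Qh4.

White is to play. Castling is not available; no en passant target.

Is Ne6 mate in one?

After Ne6: black king on c8; in check: no.
Black is not in check, so this cannot be checkmate.

no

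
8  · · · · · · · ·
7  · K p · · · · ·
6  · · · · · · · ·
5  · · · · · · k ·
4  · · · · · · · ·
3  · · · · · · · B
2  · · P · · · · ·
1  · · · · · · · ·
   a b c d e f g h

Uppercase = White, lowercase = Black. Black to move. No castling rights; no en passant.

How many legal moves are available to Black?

8

Black to move; king on g5.
In check: no.
Legal moves: Kh6, Kg6, Kf6, Kh5, Kh4, Kf4, c6, c5.
Count: 8.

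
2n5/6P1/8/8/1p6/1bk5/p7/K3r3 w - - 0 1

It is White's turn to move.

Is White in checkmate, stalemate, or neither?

checkmate

White to move; white king on a1.
In check: yes, from the black rook on e1.
King squares — b1: attacked by Re1; a2: attacked by Bb3; b2: attacked by Kc3.
Legal moves for White: none.
In check with no legal moves → checkmate.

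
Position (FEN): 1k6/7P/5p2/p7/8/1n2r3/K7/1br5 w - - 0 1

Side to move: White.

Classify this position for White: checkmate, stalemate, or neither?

White to move; white king on a2.
In check: yes, from the black bishop on b1.
King squares — a1: attacked by Nb3; b1: attacked by Rc1; b2: available; a3: available; b3: attacked by Re3.
Legal moves for White: Ka3, Kb2.
White is in check but has 2 legal moves → neither.

neither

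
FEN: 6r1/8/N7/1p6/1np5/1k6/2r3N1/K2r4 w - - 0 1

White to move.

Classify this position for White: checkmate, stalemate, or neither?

checkmate

White to move; white king on a1.
In check: yes, from the black rook on d1.
King squares — b1: attacked by Rd1; a2: attacked by Rc2; b2: attacked by Rc2.
Legal moves for White: none.
In check with no legal moves → checkmate.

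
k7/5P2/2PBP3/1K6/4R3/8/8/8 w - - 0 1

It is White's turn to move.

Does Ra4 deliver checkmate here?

After Ra4: black king on a8; in check: yes, from the white rook on a4.
King squares — a7: attacked by Ra4; b7: attacked by Pc6; b8: attacked by Bd6.
Black has no legal moves → checkmate.

yes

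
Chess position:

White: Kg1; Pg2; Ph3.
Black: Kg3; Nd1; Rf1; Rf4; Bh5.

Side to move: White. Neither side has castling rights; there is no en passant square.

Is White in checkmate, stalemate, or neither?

checkmate

White to move; white king on g1.
In check: yes, from the black rook on f1.
King squares — f1: attacked by Rf4; h1: attacked by Rf1; f2: attacked by Nd1; g2: own pawn; h2: attacked by Kg3.
Legal moves for White: none.
In check with no legal moves → checkmate.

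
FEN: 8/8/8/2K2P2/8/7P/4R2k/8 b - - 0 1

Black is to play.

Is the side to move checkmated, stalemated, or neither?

neither

Black to move; black king on h2.
In check: yes, from the white rook on e2.
King squares — g1: available; h1: available; g2: attacked by Re2; g3: available; h3: available.
Legal moves for Black: Kxh3, Kg3, Kh1, Kg1.
Black is in check but has 4 legal moves → neither.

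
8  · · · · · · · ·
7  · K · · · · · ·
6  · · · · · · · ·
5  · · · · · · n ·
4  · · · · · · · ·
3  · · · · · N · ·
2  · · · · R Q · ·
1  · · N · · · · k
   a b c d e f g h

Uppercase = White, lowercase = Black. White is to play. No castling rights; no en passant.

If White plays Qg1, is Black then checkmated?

yes

After Qg1: black king on h1; in check: yes, from the white queen on g1.
King squares — g1: attacked by Nf3; g2: attacked by Qg1; h2: attacked by Qg1.
Black has no legal moves → checkmate.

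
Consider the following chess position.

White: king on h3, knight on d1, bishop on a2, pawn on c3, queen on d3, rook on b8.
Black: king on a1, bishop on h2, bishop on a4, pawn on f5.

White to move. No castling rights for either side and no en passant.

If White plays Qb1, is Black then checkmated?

yes

After Qb1: black king on a1; in check: yes, from the white queen on b1.
King squares — b1: attacked by Ba2; a2: attacked by Qb1; b2: attacked by Qb1.
Black has no legal moves → checkmate.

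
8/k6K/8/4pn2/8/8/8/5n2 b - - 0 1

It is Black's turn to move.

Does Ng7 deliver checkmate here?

no

After Ng7: white king on h7; in check: no.
White is not in check, so this cannot be checkmate.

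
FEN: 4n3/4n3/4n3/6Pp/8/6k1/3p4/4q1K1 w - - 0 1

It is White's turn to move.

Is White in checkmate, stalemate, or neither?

checkmate

White to move; white king on g1.
In check: yes, from the black queen on e1.
King squares — f1: attacked by Qe1; h1: attacked by Qe1; f2: attacked by Qe1; g2: attacked by Kg3; h2: attacked by Kg3.
Legal moves for White: none.
In check with no legal moves → checkmate.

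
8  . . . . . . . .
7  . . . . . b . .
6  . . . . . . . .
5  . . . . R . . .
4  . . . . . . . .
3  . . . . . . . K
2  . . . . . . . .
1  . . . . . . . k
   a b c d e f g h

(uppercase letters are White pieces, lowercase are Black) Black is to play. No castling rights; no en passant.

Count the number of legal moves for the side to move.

Black to move; king on h1.
In check: no.
Legal moves: Bg8, Be8, Bg6, Be6+, Bh5, Bd5, Bc4, Bb3, Ba2, Kg1.
Count: 10.

10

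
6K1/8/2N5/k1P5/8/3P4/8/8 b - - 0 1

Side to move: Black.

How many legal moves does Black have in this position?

Black to move; king on a5.
In check: yes, from the white knight on c6.
Legal moves: Ka6, Kb5, Ka4.
Count: 3.

3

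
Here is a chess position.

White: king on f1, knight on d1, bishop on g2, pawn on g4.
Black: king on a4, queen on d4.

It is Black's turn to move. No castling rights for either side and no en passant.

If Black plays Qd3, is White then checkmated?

After Qd3: white king on f1; in check: yes, from the black queen on d3.
White has 3 legal replies: Kf2, Kg1, Ke1.
In check but a legal move exists → not checkmate.

no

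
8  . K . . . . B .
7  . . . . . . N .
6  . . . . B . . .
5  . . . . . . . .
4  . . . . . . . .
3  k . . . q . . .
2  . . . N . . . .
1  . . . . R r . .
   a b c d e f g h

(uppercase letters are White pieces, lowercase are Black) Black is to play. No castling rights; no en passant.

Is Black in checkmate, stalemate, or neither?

neither

Black to move; black king on a3.
In check: no.
Legal moves for Black include: Qa7+, Qh6, Qxe6, Qb6+, Qg5, Qe5+, Qc5, Qf4+, Qe4, Qd4, Qh3, Qg3+, Qf3, Qd3, Qc3, Qb3+, Qf2, Qe2, ... (list truncated; more exist).
Black has legal moves and is not in check → neither.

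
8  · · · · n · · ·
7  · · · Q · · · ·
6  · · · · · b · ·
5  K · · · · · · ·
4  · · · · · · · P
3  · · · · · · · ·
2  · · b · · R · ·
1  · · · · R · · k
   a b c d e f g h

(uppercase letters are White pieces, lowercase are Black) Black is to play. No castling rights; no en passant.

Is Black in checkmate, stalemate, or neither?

Black to move; black king on h1.
In check: yes, from the white rook on e1.
King squares — g1: attacked by Re1; g2: attacked by Rf2; h2: attacked by Rf2.
Legal moves for Black: none.
In check with no legal moves → checkmate.

checkmate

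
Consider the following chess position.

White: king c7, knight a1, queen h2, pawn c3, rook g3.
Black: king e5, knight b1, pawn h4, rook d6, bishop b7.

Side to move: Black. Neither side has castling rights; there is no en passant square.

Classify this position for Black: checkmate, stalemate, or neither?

neither

Black to move; black king on e5.
In check: no.
Legal moves for Black include: Bc8, Ba8, Bc6, Ba6, Bd5, Be4, Bf3, Bg2, Bh1, Rd8, Rd7+, Rh6, Rg6, Rf6, Re6, Rc6+, Rb6, Ra6, ... (list truncated; more exist).
Black has legal moves and is not in check → neither.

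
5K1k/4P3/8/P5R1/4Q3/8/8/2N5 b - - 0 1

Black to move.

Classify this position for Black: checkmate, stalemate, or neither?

stalemate

Black to move; black king on h8.
In check: no.
King squares — g7: attacked by Rg5; h7: attacked by Qe4; g8: attacked by Rg5.
Legal moves for Black: none.
Not in check and no legal moves → stalemate.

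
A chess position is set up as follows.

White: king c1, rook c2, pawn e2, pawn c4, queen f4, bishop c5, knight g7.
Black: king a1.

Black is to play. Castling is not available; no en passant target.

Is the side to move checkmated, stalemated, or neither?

stalemate

Black to move; black king on a1.
In check: no.
King squares — b1: attacked by Kc1; a2: attacked by Rc2; b2: attacked by Kc1.
Legal moves for Black: none.
Not in check and no legal moves → stalemate.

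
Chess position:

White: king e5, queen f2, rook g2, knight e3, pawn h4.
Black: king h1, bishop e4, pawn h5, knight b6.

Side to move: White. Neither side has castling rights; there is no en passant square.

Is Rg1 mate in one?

yes

After Rg1: black king on h1; in check: yes, from the white rook on g1.
King squares — g1: attacked by Qf2; g2: attacked by Rg1; h2: attacked by Qf2.
Black has no legal moves → checkmate.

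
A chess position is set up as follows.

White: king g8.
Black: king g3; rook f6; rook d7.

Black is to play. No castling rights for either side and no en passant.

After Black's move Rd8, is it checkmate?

After Rd8: white king on g8; in check: yes, from the black rook on d8.
White has 2 legal replies: Kh7, Kg7.
In check but a legal move exists → not checkmate.

no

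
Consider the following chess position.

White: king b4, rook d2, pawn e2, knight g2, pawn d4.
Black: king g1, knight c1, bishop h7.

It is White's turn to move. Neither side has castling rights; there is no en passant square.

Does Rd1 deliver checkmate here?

no

After Rd1: black king on g1; in check: yes, from the white rook on d1.
Black has 3 legal replies: Kh2, Kxg2, Kf2.
In check but a legal move exists → not checkmate.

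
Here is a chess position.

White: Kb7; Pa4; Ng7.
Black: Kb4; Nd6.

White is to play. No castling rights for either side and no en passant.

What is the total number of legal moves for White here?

7

White to move; king on b7.
In check: yes, from the black knight on d6.
Legal moves: Kb8, Ka8, Kc7, Ka7, Kc6, Kb6, Ka6.
Count: 7.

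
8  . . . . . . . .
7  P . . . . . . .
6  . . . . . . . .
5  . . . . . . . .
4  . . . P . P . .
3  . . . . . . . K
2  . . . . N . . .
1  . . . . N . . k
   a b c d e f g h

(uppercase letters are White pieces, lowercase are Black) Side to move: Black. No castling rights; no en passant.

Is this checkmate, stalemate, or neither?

stalemate

Black to move; black king on h1.
In check: no.
King squares — g1: attacked by Ne2; g2: attacked by Ne1; h2: attacked by Kh3.
Legal moves for Black: none.
Not in check and no legal moves → stalemate.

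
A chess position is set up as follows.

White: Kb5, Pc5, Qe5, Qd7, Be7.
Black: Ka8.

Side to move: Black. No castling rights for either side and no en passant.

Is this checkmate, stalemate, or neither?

stalemate

Black to move; black king on a8.
In check: no.
King squares — a7: attacked by Qd7; b7: attacked by Qd7; b8: attacked by Qe5.
Legal moves for Black: none.
Not in check and no legal moves → stalemate.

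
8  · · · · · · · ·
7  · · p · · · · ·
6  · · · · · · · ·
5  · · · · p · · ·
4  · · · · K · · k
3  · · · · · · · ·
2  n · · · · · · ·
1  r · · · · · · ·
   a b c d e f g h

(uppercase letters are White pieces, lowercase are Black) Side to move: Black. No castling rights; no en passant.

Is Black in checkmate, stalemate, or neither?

Black to move; black king on h4.
In check: no.
Legal moves for Black: Kh5, Kg5, Kg4, Kh3, Kg3, Nb4, Nc3+, Nc1, Rh1, Rg1, Rf1, Re1+, Rd1, Rc1, Rb1, c6, c5.
Black has 17 legal moves and is not in check → neither.

neither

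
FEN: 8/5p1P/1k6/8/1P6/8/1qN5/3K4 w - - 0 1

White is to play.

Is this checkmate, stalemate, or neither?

neither

White to move; white king on d1.
In check: no.
Legal moves for White: Nd4, Ne3, Na3, Ne1, Na1, Ke2, Kd2, Ke1, h8=Q, h8=R, h8=B, h8=N, b5.
White has 13 legal moves and is not in check → neither.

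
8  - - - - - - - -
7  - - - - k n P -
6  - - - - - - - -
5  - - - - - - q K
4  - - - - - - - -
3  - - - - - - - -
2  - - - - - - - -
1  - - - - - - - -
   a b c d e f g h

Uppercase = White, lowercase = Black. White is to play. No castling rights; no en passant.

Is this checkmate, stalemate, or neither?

White to move; white king on h5.
In check: yes, from the black queen on g5.
King squares — g4: attacked by Qg5; h4: attacked by Qg5; g5: attacked by Nf7; g6: attacked by Qg5; h6: attacked by Qg5.
Legal moves for White: none.
In check with no legal moves → checkmate.

checkmate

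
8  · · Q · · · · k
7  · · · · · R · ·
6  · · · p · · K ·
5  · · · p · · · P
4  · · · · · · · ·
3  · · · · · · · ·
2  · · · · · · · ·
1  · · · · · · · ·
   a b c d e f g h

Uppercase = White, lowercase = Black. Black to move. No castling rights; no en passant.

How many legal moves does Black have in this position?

0

Black to move; king on h8.
In check: yes, from the white queen on c8.
Legal moves: none.
Count: 0.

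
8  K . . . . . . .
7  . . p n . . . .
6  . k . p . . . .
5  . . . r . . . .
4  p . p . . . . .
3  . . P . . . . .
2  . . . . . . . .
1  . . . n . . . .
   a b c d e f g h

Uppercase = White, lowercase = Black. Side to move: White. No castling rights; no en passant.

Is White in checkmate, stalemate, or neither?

White to move; white king on a8.
In check: no.
King squares — a7: attacked by Kb6; b7: attacked by Kb6; b8: attacked by Nd7.
Legal moves for White: none.
Not in check and no legal moves → stalemate.

stalemate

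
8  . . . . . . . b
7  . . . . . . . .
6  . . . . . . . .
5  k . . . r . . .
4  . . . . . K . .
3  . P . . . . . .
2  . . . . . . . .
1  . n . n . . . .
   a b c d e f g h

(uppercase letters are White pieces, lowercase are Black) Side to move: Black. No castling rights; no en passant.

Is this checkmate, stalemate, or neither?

neither

Black to move; black king on a5.
In check: no.
Legal moves for Black include: Bg7, Bf6, Re8, Re7, Re6, Rh5, Rg5, Rf5+, Rd5, Rc5, Rb5, Re4+, Re3, Re2, Re1, Kb6, Ka6, Kb5, ... (list truncated; more exist).
Black has legal moves and is not in check → neither.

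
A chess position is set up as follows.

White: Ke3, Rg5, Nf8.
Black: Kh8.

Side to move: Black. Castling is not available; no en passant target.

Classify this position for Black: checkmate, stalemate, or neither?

Black to move; black king on h8.
In check: no.
King squares — g7: attacked by Rg5; h7: attacked by Nf8; g8: attacked by Rg5.
Legal moves for Black: none.
Not in check and no legal moves → stalemate.

stalemate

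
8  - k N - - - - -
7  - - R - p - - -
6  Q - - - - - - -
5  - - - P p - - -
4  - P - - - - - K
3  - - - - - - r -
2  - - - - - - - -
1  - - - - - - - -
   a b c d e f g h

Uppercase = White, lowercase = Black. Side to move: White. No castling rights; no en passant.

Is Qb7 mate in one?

yes

After Qb7: black king on b8; in check: yes, from the white queen on b7.
King squares — a7: attacked by Qb7; b7: attacked by Rc7; c7: attacked by Qb7; a8: attacked by Qb7; c8: attacked by Qb7.
Black has no legal moves → checkmate.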